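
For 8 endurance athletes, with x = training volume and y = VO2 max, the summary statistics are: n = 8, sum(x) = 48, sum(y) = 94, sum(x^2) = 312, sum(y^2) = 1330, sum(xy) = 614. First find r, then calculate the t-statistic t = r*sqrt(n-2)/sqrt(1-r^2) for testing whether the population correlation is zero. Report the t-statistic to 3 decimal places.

Numerator: nΣxy − (Σx)(Σy) = 8·614 − (48)(94) = 400
Denominator: √[(nΣx²−(Σx)²)(nΣy²−(Σy)²)]
  nΣx²−(Σx)² = 8·312 − 2304 = 192;  nΣy²−(Σy)² = 8·1330 − 8836 = 1804
  √(192·1804) = √346368 = 588.5304
r = 400 / 588.5304 = 0.6797
t = r·√(n−2)/√(1−r²) = 0.6797·√6 / √(1−0.461992) = 1.664918 / 0.733490 = 2.270

2.270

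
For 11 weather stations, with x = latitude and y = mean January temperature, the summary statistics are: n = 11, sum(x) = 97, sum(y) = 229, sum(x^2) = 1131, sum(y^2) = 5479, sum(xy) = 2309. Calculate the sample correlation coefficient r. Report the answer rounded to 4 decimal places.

0.6540

Numerator: nΣxy − (Σx)(Σy) = 11·2309 − (97)(229) = 3186
Denominator: √[(nΣx²−(Σx)²)(nΣy²−(Σy)²)]
  nΣx²−(Σx)² = 11·1131 − 9409 = 3032;  nΣy²−(Σy)² = 11·5479 − 52441 = 7828
  √(3032·7828) = √23734496 = 4871.8062
r = 3186 / 4871.8062 = 0.6540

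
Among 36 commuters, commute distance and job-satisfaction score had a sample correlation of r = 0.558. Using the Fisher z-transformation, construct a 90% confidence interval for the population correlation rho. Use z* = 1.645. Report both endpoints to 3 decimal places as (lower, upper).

(0.331, 0.724)

z_r = atanh(0.558) = 0.629924;  SE = 1/√(n−3) = 1/√33 = 0.174078
z-limits: 0.629924 ± 1.645·0.174078 = 0.629924 ± 0.286358 = [0.343566, 0.916282]
ρ-limits: (tanh 0.343566, tanh 0.916282) = (0.331, 0.724)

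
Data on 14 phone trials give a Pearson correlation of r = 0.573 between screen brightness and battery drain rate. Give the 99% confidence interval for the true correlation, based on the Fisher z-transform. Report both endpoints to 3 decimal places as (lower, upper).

(-0.124, 0.891)

z_r = atanh(0.573) = 0.651978;  SE = 1/√(n−3) = 1/√11 = 0.301511
z-limits: 0.651978 ± 2.576·0.301511 = 0.651978 ± 0.776692 = [-0.124714, 1.428670]
ρ-limits: (tanh -0.124714, tanh 1.428670) = (-0.124, 0.891)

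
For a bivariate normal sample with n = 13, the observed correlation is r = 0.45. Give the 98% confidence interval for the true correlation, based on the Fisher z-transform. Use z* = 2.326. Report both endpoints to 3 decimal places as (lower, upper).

(-0.246, 0.840)

Fisher z: z_r = atanh(r) = ½·ln((1+0.45)/(1−0.45)) = 0.484700
SE(z) = 1/√(n−3) = 1/√10 = 0.316228
98% ⇒ z* = 2.326; margin = 2.326·0.316228 = 0.735546
CI on z-scale: (-0.250846, 1.220246)
Back-transform: tanh(-0.250846) = -0.245714, tanh(1.220246) = 0.839727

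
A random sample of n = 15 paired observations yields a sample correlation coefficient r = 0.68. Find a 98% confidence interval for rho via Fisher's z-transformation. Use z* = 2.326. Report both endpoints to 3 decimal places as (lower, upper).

(0.156, 0.905)

Fisher z: z_r = atanh(r) = ½·ln((1+0.68)/(1−0.68)) = 0.829114
SE(z) = 1/√(n−3) = 1/√12 = 0.288675
98% ⇒ z* = 2.326; margin = 2.326·0.288675 = 0.671458
CI on z-scale: (0.157656, 1.500572)
Back-transform: tanh(0.157656) = 0.156363, tanh(1.500572) = 0.905252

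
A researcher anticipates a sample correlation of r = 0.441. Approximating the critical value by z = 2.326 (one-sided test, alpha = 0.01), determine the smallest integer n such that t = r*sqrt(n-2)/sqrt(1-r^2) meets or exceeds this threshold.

25

r√(n−2)/√(1−r²) ≥ 2.326  ⇔  n−2 ≥ (2.326)²·(1−r²)/r²
(1−r²)/r² = (1−0.194481)/0.194481 = 4.1419
n ≥ 2 + 5.410276·4.1419 = 2 + 22.4088 = 24.4088
⌈24.4088⌉ = 25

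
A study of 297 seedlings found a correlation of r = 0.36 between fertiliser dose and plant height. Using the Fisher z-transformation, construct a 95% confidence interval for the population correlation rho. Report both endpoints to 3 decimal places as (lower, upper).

Fisher z: z_r = atanh(r) = ½·ln((1+0.36)/(1−0.36)) = 0.376886
SE(z) = 1/√(n−3) = 1/√294 = 0.058321
95% ⇒ z* = 1.960; margin = 1.960·0.058321 = 0.114309
CI on z-scale: (0.262577, 0.491195)
Back-transform: tanh(0.262577) = 0.256704, tanh(0.491195) = 0.455164

(0.257, 0.455)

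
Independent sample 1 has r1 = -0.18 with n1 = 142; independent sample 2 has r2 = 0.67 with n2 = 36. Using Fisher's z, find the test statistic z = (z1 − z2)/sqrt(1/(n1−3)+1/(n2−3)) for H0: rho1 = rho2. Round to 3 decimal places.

Fisher z-transforms: z1 = atanh(-0.18) = -0.181983, z2 = atanh(0.67) = 0.810743; difference d = -0.992726
Var(d) = 1/139 + 1/33 = 0.0071942 + 0.0303030 = 0.0374972
z = d/√Var(d) = -0.992726 / √0.0374972 = -0.992726 / 0.193642 = -5.127

-5.127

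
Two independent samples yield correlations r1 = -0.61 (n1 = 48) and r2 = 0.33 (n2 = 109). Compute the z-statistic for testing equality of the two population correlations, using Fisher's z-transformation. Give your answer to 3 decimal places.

Fisher z-transforms: z1 = atanh(-0.61) = -0.708921, z2 = atanh(0.33) = 0.342828; difference d = -1.051749
Var(d) = 1/45 + 1/106 = 0.0222222 + 0.0094340 = 0.0316562
z = d/√Var(d) = -1.051749 / √0.0316562 = -1.051749 / 0.177922 = -5.911

-5.911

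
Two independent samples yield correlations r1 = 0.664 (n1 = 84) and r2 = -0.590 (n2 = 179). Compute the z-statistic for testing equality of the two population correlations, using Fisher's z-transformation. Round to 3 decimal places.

z1 = atanh(0.664) = 0.799934,  z2 = atanh(-0.590) = -0.677666
SE = √(1/(n1−3) + 1/(n2−3)) = √(1/81 + 1/176) = √(0.0123457 + 0.0056818) = √0.0180275 = 0.134267
z = (z1 − z2)/SE = (0.799934 − (-0.677666)) / 0.134267 = 1.477600 / 0.134267 = 11.005

11.005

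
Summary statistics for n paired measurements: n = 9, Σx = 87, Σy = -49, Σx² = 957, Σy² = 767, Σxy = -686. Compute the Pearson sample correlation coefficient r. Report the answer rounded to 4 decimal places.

S_xy = nΣxy − ΣxΣy = 9·(-686) − 87·(-49) = -6174 − (-4263) = -1911
S_xx = nΣx² − (Σx)² = 9·957 − 87² = 8613 − 7569 = 1044
S_yy = nΣy² − (Σy)² = 9·767 − (-49)² = 6903 − 2401 = 4502
r = S_xy / √(S_xx·S_yy) = -1911 / √(1044·4502) = -1911 / √4700088 = -1911 / 2167.9686 = -0.8815

-0.8815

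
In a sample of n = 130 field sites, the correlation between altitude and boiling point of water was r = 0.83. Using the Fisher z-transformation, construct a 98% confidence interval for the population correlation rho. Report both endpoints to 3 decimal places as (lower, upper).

(0.754, 0.884)

z_r = atanh(0.83) = 1.188136;  SE = 1/√(n−3) = 1/√127 = 0.088736
z-limits: 1.188136 ± 2.326·0.088736 = 1.188136 ± 0.206400 = [0.981736, 1.394536]
ρ-limits: (tanh 0.981736, tanh 1.394536) = (0.754, 0.884)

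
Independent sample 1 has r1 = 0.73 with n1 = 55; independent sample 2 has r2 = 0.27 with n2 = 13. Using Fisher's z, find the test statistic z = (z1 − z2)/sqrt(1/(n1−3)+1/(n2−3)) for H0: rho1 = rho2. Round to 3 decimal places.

1.888

z1 = atanh(0.73) = 0.928727,  z2 = atanh(0.27) = 0.276864
SE = √(1/(n1−3) + 1/(n2−3)) = √(1/52 + 1/10) = √(0.0192308 + 0.1000000) = √0.1192308 = 0.345298
z = (z1 − z2)/SE = (0.928727 − 0.276864) / 0.345298 = 0.651863 / 0.345298 = 1.888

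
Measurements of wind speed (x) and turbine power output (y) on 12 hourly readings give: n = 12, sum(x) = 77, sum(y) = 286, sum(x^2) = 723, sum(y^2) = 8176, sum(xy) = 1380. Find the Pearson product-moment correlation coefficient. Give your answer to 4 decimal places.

S_xy = nΣxy − ΣxΣy = 12·1380 − 77·286 = 16560 − 22022 = -5462
S_xx = nΣx² − (Σx)² = 12·723 − 77² = 8676 − 5929 = 2747
S_yy = nΣy² − (Σy)² = 12·8176 − 286² = 98112 − 81796 = 16316
r = S_xy / √(S_xx·S_yy) = -5462 / √(2747·16316) = -5462 / √44820052 = -5462 / 6694.7780 = -0.8159

-0.8159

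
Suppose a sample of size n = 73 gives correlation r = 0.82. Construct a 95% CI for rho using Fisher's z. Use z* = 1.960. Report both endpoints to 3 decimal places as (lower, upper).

(0.727, 0.883)

z_r = atanh(0.82) = 1.156817;  SE = 1/√(n−3) = 1/√70 = 0.119523
z-limits: 1.156817 ± 1.960·0.119523 = 1.156817 ± 0.234265 = [0.922552, 1.391082]
ρ-limits: (tanh 0.922552, tanh 1.391082) = (0.727, 0.883)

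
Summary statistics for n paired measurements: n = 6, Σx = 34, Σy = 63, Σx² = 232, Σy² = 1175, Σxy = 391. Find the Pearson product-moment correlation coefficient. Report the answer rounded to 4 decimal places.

Numerator: nΣxy − (Σx)(Σy) = 6·391 − (34)(63) = 204
Denominator: √[(nΣx²−(Σx)²)(nΣy²−(Σy)²)]
  nΣx²−(Σx)² = 6·232 − 1156 = 236;  nΣy²−(Σy)² = 6·1175 − 3969 = 3081
  √(236·3081) = √727116 = 852.7110
r = 204 / 852.7110 = 0.2392

0.2392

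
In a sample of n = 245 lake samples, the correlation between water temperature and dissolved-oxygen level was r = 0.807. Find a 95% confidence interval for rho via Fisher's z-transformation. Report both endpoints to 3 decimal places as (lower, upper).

z_r = atanh(0.807) = 1.118367;  SE = 1/√(n−3) = 1/√242 = 0.064282
z-limits: 1.118367 ± 1.960·0.064282 = 1.118367 ± 0.125993 = [0.992374, 1.244360]
ρ-limits: (tanh 0.992374, tanh 1.244360) = (0.758, 0.847)

(0.758, 0.847)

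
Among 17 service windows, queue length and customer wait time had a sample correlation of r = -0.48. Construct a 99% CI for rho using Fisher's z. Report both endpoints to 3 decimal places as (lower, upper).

z_r = atanh(-0.48) = -0.522984;  SE = 1/√(n−3) = 1/√14 = 0.267261
z-limits: -0.522984 ± 2.576·0.267261 = -0.522984 ± 0.688464 = [-1.211448, 0.165480]
ρ-limits: (tanh -1.211448, tanh 0.165480) = (-0.837, 0.164)

(-0.837, 0.164)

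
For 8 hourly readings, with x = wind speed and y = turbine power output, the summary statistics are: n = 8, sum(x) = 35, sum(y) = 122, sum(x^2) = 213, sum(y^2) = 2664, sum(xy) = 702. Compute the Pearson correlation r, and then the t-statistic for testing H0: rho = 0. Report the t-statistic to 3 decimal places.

2.929

Numerator: nΣxy − (Σx)(Σy) = 8·702 − (35)(122) = 1346
Denominator: √[(nΣx²−(Σx)²)(nΣy²−(Σy)²)]
  nΣx²−(Σx)² = 8·213 − 1225 = 479;  nΣy²−(Σy)² = 8·2664 − 14884 = 6428
  √(479·6428) = √3079012 = 1754.7114
r = 1346 / 1754.7114 = 0.7671
t = r·√(n−2)/√(1−r²) = 0.7671·√6 / √(1−0.588442) = 1.879004 / 0.641528 = 2.929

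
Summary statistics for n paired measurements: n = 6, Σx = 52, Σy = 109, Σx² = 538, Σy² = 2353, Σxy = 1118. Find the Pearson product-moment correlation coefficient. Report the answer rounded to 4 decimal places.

0.9606

Numerator: nΣxy − (Σx)(Σy) = 6·1118 − (52)(109) = 1040
Denominator: √[(nΣx²−(Σx)²)(nΣy²−(Σy)²)]
  nΣx²−(Σx)² = 6·538 − 2704 = 524;  nΣy²−(Σy)² = 6·2353 − 11881 = 2237
  √(524·2237) = √1172188 = 1082.6763
r = 1040 / 1082.6763 = 0.9606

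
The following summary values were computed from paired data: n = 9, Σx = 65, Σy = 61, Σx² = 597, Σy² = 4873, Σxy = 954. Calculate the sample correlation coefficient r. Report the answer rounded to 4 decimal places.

Numerator: nΣxy − (Σx)(Σy) = 9·954 − (65)(61) = 4621
Denominator: √[(nΣx²−(Σx)²)(nΣy²−(Σy)²)]
  nΣx²−(Σx)² = 9·597 − 4225 = 1148;  nΣy²−(Σy)² = 9·4873 − 3721 = 40136
  √(1148·40136) = √46076128 = 6787.9399
r = 4621 / 6787.9399 = 0.6808

0.6808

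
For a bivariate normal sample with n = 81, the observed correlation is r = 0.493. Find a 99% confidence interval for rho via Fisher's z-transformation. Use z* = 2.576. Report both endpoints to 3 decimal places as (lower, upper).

(0.243, 0.681)

Fisher z: z_r = atanh(r) = ½·ln((1+0.493)/(1−0.493)) = 0.540016
SE(z) = 1/√(n−3) = 1/√78 = 0.113228
99% ⇒ z* = 2.576; margin = 2.576·0.113228 = 0.291675
CI on z-scale: (0.248341, 0.831691)
Back-transform: tanh(0.248341) = 0.243359, tanh(0.831691) = 0.681383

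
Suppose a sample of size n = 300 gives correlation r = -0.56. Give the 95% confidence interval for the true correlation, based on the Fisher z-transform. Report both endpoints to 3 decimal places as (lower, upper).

(-0.633, -0.477)

z_r = atanh(-0.56) = -0.632833;  SE = 1/√(n−3) = 1/√297 = 0.058026
z-limits: -0.632833 ± 1.960·0.058026 = -0.632833 ± 0.113731 = [-0.746564, -0.519102]
ρ-limits: (tanh -0.746564, tanh -0.519102) = (-0.633, -0.477)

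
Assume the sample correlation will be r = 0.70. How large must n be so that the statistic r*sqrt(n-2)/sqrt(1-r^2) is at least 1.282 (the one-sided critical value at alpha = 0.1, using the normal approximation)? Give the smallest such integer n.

r√(n−2)/√(1−r²) ≥ 1.282  ⇔  n−2 ≥ (1.282)²·(1−r²)/r²
(1−r²)/r² = (1−0.4900)/0.4900 = 1.0408
n ≥ 2 + 1.643524·1.0408 = 2 + 1.7106 = 3.7106
⌈3.7106⌉ = 4

4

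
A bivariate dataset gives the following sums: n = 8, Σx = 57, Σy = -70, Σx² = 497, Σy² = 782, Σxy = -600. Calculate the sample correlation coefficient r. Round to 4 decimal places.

-0.8158

S_xy = nΣxy − ΣxΣy = 8·(-600) − 57·(-70) = -4800 − (-3990) = -810
S_xx = nΣx² − (Σx)² = 8·497 − 57² = 3976 − 3249 = 727
S_yy = nΣy² − (Σy)² = 8·782 − (-70)² = 6256 − 4900 = 1356
r = S_xy / √(S_xx·S_yy) = -810 / √(727·1356) = -810 / √985812 = -810 / 992.8807 = -0.8158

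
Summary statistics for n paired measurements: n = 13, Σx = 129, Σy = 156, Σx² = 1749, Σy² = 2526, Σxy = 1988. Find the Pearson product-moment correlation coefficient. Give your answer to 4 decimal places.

Numerator: nΣxy − (Σx)(Σy) = 13·1988 − (129)(156) = 5720
Denominator: √[(nΣx²−(Σx)²)(nΣy²−(Σy)²)]
  nΣx²−(Σx)² = 13·1749 − 16641 = 6096;  nΣy²−(Σy)² = 13·2526 − 24336 = 8502
  √(6096·8502) = √51828192 = 7199.1800
r = 5720 / 7199.1800 = 0.7945

0.7945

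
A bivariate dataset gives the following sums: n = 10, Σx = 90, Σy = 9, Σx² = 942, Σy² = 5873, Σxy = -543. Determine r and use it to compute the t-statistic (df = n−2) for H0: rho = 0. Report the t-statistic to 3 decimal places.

S_xy = nΣxy − ΣxΣy = 10·(-543) − 90·9 = -5430 − 810 = -6240
S_xx = nΣx² − (Σx)² = 10·942 − 90² = 9420 − 8100 = 1320
S_yy = nΣy² − (Σy)² = 10·5873 − 9² = 58730 − 81 = 58649
r = S_xy / √(S_xx·S_yy) = -6240 / √(1320·58649) = -6240 / √77416680 = -6240 / 8798.6749 = -0.7092
t = r·√(n−2)/√(1−r²) = -0.7092·√8 / √(1−0.502965) = -2.005921 / 0.705007 = -2.845

-2.845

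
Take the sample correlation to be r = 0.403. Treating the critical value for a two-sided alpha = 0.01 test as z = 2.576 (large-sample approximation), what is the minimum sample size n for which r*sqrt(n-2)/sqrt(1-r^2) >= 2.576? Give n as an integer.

r√(n−2)/√(1−r²) ≥ 2.576  ⇔  n−2 ≥ (2.576)²·(1−r²)/r²
(1−r²)/r² = (1−0.162409)/0.162409 = 5.1573
n ≥ 2 + 6.635776·5.1573 = 2 + 34.2227 = 36.2227
⌈36.2227⌉ = 37

37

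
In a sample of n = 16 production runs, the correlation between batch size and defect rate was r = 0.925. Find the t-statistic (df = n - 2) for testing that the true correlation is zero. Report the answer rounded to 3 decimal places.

9.109

1 − r² = 1 − 0.855625 = 0.144375;  √(1−r²) = 0.379967
√(n−2) = √14 = 3.741657
t = r·√(n−2)/√(1−r²) = 0.925 · 3.741657 / 0.379967 = 9.109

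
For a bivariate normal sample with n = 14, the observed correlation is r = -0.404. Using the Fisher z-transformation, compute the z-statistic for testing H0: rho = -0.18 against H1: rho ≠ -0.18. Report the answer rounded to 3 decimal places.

Fisher z: atanh(-0.404) = -0.428420, atanh(-0.18) = -0.181983
z = (z_r − z_0)·√(n−3) = (-0.428420 − (-0.181983))·√11 = -0.246437 · 3.316625 = -0.817

-0.817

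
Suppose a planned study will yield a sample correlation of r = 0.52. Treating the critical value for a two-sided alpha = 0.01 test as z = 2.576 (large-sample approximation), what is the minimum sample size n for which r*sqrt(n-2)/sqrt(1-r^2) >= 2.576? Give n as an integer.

20

Need r·√(n−2)/√(1−r²) ≥ 2.576
√(n−2) ≥ 2.576·√(1−0.2704) / 0.52 = 2.576·0.854166 / 0.52 = 4.2314
n−2 ≥ 17.9047  ⇒  n ≥ 19.9047
Smallest integer n = 20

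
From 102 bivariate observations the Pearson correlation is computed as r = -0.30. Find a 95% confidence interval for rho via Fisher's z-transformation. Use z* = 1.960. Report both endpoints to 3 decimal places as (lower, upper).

Fisher z: z_r = atanh(r) = ½·ln((1+(-0.30))/(1−(-0.30))) = -0.309520
SE(z) = 1/√(n−3) = 1/√99 = 0.100504
95% ⇒ z* = 1.960; margin = 1.960·0.100504 = 0.196988
CI on z-scale: (-0.506508, -0.112532)
Back-transform: tanh(-0.506508) = -0.467220, tanh(-0.112532) = -0.112059

(-0.467, -0.112)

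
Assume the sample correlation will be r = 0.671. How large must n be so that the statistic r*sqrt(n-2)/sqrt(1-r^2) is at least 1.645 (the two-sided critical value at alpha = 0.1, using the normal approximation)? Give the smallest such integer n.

r√(n−2)/√(1−r²) ≥ 1.645  ⇔  n−2 ≥ (1.645)²·(1−r²)/r²
(1−r²)/r² = (1−0.450241)/0.450241 = 1.2210
n ≥ 2 + 2.706025·1.2210 = 2 + 3.3041 = 5.3041
⌈5.3041⌉ = 6

6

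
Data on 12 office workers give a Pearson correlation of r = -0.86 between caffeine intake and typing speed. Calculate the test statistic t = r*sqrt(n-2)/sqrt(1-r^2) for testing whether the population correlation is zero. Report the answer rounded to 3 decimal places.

1 − r² = 1 − 0.7396 = 0.2604;  √(1−r²) = 0.510294
√(n−2) = √10 = 3.162278
t = r·√(n−2)/√(1−r²) = -0.86 · 3.162278 / 0.510294 = -5.329

-5.329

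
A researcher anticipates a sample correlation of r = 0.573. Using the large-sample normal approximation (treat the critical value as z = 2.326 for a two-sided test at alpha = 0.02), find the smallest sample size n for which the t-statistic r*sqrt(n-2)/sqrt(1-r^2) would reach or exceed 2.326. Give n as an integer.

14

Need r·√(n−2)/√(1−r²) ≥ 2.326
√(n−2) ≥ 2.326·√(1−0.328329) / 0.573 = 2.326·0.819555 / 0.573 = 3.3268
n−2 ≥ 11.0676  ⇒  n ≥ 13.0676
Smallest integer n = 14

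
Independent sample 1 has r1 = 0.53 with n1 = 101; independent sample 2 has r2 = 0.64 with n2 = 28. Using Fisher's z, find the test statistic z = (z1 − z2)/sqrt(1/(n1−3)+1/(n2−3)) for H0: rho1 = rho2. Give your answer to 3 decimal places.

-0.750

z1 = atanh(0.53) = 0.590145,  z2 = atanh(0.64) = 0.758174
SE = √(1/(n1−3) + 1/(n2−3)) = √(1/98 + 1/25) = √(0.0102041 + 0.0400000) = √0.0502041 = 0.224063
z = (z1 − z2)/SE = (0.590145 − 0.758174) / 0.224063 = -0.168029 / 0.224063 = -0.750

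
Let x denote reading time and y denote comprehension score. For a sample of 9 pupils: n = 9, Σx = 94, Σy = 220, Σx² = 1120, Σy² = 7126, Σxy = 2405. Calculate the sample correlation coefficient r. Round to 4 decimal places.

S_xy = nΣxy − ΣxΣy = 9·2405 − 94·220 = 21645 − 20680 = 965
S_xx = nΣx² − (Σx)² = 9·1120 − 94² = 10080 − 8836 = 1244
S_yy = nΣy² − (Σy)² = 9·7126 − 220² = 64134 − 48400 = 15734
r = S_xy / √(S_xx·S_yy) = 965 / √(1244·15734) = 965 / √19573096 = 965 / 4424.1492 = 0.2181

0.2181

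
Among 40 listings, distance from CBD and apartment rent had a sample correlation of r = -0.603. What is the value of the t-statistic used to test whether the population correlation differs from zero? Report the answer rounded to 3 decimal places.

1 − r² = 1 − 0.363609 = 0.636391;  √(1−r²) = 0.797741
√(n−2) = √38 = 6.164414
t = r·√(n−2)/√(1−r²) = -0.603 · 6.164414 / 0.797741 = -4.660

-4.660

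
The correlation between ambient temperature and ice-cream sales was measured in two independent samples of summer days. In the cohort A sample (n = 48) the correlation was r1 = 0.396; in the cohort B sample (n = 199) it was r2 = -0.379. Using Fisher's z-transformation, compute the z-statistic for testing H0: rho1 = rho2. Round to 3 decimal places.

z1 = atanh(0.396) = 0.418896,  z2 = atanh(-0.379) = -0.398891
SE = √(1/(n1−3) + 1/(n2−3)) = √(1/45 + 1/196) = √(0.0222222 + 0.0051020) = √0.0273242 = 0.165300
z = (z1 − z2)/SE = (0.418896 − (-0.398891)) / 0.165300 = 0.817787 / 0.165300 = 4.947

4.947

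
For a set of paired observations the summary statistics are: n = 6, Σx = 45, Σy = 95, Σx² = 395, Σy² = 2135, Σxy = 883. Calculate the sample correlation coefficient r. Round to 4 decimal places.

Numerator: nΣxy − (Σx)(Σy) = 6·883 − (45)(95) = 1023
Denominator: √[(nΣx²−(Σx)²)(nΣy²−(Σy)²)]
  nΣx²−(Σx)² = 6·395 − 2025 = 345;  nΣy²−(Σy)² = 6·2135 − 9025 = 3785
  √(345·3785) = √1305825 = 1142.7270
r = 1023 / 1142.7270 = 0.8952

0.8952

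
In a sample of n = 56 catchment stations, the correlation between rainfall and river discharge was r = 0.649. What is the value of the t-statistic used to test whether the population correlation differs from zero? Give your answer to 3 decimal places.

6.269

t = r·√(n−2) / √(1−r²) with r = 0.649, n = 56
  = 0.649·√54 / √(1 − 0.421201)
  = 0.649·7.348469 / 0.760788
  = 4.769156 / 0.760788 = 6.269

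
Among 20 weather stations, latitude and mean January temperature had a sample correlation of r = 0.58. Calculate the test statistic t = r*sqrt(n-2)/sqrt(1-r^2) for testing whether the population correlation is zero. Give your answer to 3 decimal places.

1 − r² = 1 − 0.3364 = 0.6636;  √(1−r²) = 0.814616
√(n−2) = √18 = 4.242641
t = r·√(n−2)/√(1−r²) = 0.58 · 4.242641 / 0.814616 = 3.021

3.021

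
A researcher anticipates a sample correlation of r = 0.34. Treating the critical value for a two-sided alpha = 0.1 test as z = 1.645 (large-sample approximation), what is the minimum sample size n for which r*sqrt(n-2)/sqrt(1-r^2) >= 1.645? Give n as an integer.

23

Need r·√(n−2)/√(1−r²) ≥ 1.645
√(n−2) ≥ 1.645·√(1−0.1156) / 0.34 = 1.645·0.940425 / 0.34 = 4.5500
n−2 ≥ 20.7025  ⇒  n ≥ 22.7025
Smallest integer n = 23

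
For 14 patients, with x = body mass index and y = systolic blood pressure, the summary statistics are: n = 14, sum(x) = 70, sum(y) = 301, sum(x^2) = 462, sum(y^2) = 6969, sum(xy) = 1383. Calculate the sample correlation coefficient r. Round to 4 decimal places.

-0.5168

Numerator: nΣxy − (Σx)(Σy) = 14·1383 − (70)(301) = -1708
Denominator: √[(nΣx²−(Σx)²)(nΣy²−(Σy)²)]
  nΣx²−(Σx)² = 14·462 − 4900 = 1568;  nΣy²−(Σy)² = 14·6969 − 90601 = 6965
  √(1568·6965) = √10921120 = 3304.7118
r = -1708 / 3304.7118 = -0.5168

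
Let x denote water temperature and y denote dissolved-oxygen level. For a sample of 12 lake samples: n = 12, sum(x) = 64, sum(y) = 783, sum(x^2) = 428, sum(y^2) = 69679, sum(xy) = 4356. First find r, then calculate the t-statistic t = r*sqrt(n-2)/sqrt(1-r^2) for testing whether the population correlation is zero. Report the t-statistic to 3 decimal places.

Numerator: nΣxy − (Σx)(Σy) = 12·4356 − (64)(783) = 2160
Denominator: √[(nΣx²−(Σx)²)(nΣy²−(Σy)²)]
  nΣx²−(Σx)² = 12·428 − 4096 = 1040;  nΣy²−(Σy)² = 12·69679 − 613089 = 223059
  √(1040·223059) = √231981360 = 15230.9343
r = 2160 / 15230.9343 = 0.1418
t = r·√(n−2)/√(1−r²) = 0.1418·√10 / √(1−0.020107) = 0.448411 / 0.989895 = 0.453

0.453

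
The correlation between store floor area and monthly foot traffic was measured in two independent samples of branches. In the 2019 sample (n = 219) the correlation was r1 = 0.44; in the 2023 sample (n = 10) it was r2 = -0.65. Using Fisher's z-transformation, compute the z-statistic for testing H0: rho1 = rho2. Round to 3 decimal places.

3.248

z1 = atanh(0.44) = 0.472231,  z2 = atanh(-0.65) = -0.775299
SE = √(1/(n1−3) + 1/(n2−3)) = √(1/216 + 1/7) = √(0.0046296 + 0.1428571) = √0.1474867 = 0.384040
z = (z1 − z2)/SE = (0.472231 − (-0.775299)) / 0.384040 = 1.247530 / 0.384040 = 3.248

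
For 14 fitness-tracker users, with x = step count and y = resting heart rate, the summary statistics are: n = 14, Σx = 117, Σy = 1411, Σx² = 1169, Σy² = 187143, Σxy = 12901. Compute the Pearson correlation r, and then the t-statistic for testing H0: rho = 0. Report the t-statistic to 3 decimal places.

S_xy = nΣxy − ΣxΣy = 14·12901 − 117·1411 = 180614 − 165087 = 15527
S_xx = nΣx² − (Σx)² = 14·1169 − 117² = 16366 − 13689 = 2677
S_yy = nΣy² − (Σy)² = 14·187143 − 1411² = 2620002 − 1990921 = 629081
r = S_xy / √(S_xx·S_yy) = 15527 / √(2677·629081) = 15527 / √1684049837 = 15527 / 41037.1763 = 0.3784
t = r·√(n−2)/√(1−r²) = 0.3784·√12 / √(1−0.143187) = 1.310816 / 0.925642 = 1.416

1.416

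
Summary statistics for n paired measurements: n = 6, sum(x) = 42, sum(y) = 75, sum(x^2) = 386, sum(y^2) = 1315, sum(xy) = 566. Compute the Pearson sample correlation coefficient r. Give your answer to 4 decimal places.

S_xy = nΣxy − ΣxΣy = 6·566 − 42·75 = 3396 − 3150 = 246
S_xx = nΣx² − (Σx)² = 6·386 − 42² = 2316 − 1764 = 552
S_yy = nΣy² − (Σy)² = 6·1315 − 75² = 7890 − 5625 = 2265
r = S_xy / √(S_xx·S_yy) = 246 / √(552·2265) = 246 / √1250280 = 246 / 1118.1592 = 0.2200

0.2200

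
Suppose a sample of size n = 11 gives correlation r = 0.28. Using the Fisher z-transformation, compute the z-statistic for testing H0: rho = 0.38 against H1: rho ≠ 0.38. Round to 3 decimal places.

-0.318

z_r = atanh(0.28) = 0.287682,  z_0 = atanh(0.38) = 0.400060
SE = 1/√(n−3) = 1/√8 = 0.353553
z = (z_r − z_0)/SE = (0.287682 − 0.400060) / 0.353553 = -0.112378 / 0.353553 = -0.318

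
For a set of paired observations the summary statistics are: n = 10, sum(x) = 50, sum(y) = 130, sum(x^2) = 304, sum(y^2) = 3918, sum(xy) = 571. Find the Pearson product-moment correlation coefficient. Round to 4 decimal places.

-0.2278

S_xy = nΣxy − ΣxΣy = 10·571 − 50·130 = 5710 − 6500 = -790
S_xx = nΣx² − (Σx)² = 10·304 − 50² = 3040 − 2500 = 540
S_yy = nΣy² − (Σy)² = 10·3918 − 130² = 39180 − 16900 = 22280
r = S_xy / √(S_xx·S_yy) = -790 / √(540·22280) = -790 / √12031200 = -790 / 3468.6020 = -0.2278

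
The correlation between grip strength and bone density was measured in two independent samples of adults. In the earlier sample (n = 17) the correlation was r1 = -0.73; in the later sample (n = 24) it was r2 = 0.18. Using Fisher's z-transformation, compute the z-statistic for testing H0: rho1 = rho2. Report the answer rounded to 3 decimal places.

-3.219

z1 = atanh(-0.73) = -0.928727,  z2 = atanh(0.18) = 0.181983
SE = √(1/(n1−3) + 1/(n2−3)) = √(1/14 + 1/21) = √(0.0714286 + 0.0476190) = √0.1190476 = 0.345033
z = (z1 − z2)/SE = (-0.928727 − 0.181983) / 0.345033 = -1.110710 / 0.345033 = -3.219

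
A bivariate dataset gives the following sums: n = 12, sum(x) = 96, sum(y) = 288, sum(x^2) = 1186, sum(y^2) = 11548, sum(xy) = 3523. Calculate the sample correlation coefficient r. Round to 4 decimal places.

0.8757

Numerator: nΣxy − (Σx)(Σy) = 12·3523 − (96)(288) = 14628
Denominator: √[(nΣx²−(Σx)²)(nΣy²−(Σy)²)]
  nΣx²−(Σx)² = 12·1186 − 9216 = 5016;  nΣy²−(Σy)² = 12·11548 − 82944 = 55632
  √(5016·55632) = √279050112 = 16704.7931
r = 14628 / 16704.7931 = 0.8757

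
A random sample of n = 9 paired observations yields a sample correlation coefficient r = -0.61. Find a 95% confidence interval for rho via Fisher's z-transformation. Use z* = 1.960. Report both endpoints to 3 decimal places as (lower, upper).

(-0.907, 0.091)

z_r = atanh(-0.61) = -0.708921;  SE = 1/√(n−3) = 1/√6 = 0.408248
z-limits: -0.708921 ± 1.960·0.408248 = -0.708921 ± 0.800166 = [-1.509087, 0.091245]
ρ-limits: (tanh -1.509087, tanh 0.091245) = (-0.907, 0.091)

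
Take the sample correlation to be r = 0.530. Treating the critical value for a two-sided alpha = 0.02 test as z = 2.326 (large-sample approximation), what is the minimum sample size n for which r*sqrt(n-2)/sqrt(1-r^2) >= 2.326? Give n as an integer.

Need r·√(n−2)/√(1−r²) ≥ 2.326
√(n−2) ≥ 2.326·√(1−0.280900) / 0.530 = 2.326·0.847998 / 0.530 = 3.7216
n−2 ≥ 13.8503  ⇒  n ≥ 15.8503
Smallest integer n = 16

16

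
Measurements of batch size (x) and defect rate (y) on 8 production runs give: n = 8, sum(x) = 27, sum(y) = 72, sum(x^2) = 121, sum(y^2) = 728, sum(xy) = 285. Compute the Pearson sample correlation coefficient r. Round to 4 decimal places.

0.8591

S_xy = nΣxy − ΣxΣy = 8·285 − 27·72 = 2280 − 1944 = 336
S_xx = nΣx² − (Σx)² = 8·121 − 27² = 968 − 729 = 239
S_yy = nΣy² − (Σy)² = 8·728 − 72² = 5824 − 5184 = 640
r = S_xy / √(S_xx·S_yy) = 336 / √(239·640) = 336 / √152960 = 336 / 391.1010 = 0.8591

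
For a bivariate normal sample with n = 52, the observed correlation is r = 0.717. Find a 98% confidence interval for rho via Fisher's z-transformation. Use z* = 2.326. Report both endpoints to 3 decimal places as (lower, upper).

(0.515, 0.844)

z_r = atanh(0.717) = 0.901443;  SE = 1/√(n−3) = 1/√49 = 0.142857
z-limits: 0.901443 ± 2.326·0.142857 = 0.901443 ± 0.332285 = [0.569158, 1.233728]
ρ-limits: (tanh 0.569158, tanh 1.233728) = (0.515, 0.844)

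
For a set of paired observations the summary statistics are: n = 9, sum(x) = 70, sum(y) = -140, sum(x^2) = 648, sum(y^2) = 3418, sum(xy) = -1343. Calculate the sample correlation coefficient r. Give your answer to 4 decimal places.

S_xy = nΣxy − ΣxΣy = 9·(-1343) − 70·(-140) = -12087 − (-9800) = -2287
S_xx = nΣx² − (Σx)² = 9·648 − 70² = 5832 − 4900 = 932
S_yy = nΣy² − (Σy)² = 9·3418 − (-140)² = 30762 − 19600 = 11162
r = S_xy / √(S_xx·S_yy) = -2287 / √(932·11162) = -2287 / √10402984 = -2287 / 3225.3657 = -0.7091

-0.7091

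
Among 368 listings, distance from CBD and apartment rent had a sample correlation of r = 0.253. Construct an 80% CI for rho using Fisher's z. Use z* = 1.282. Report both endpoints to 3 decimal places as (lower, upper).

(0.189, 0.315)

z_r = atanh(0.253) = 0.258615;  SE = 1/√(n−3) = 1/√365 = 0.052342
z-limits: 0.258615 ± 1.282·0.052342 = 0.258615 ± 0.067102 = [0.191513, 0.325717]
ρ-limits: (tanh 0.191513, tanh 0.325717) = (0.189, 0.315)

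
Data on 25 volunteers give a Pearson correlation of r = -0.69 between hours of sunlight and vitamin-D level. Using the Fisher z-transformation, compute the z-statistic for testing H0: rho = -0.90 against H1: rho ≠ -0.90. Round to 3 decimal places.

2.928

z_r = atanh(-0.69) = -0.847956,  z_0 = atanh(-0.90) = -1.472219
SE = 1/√(n−3) = 1/√22 = 0.213201
z = (z_r − z_0)/SE = (-0.847956 − (-1.472219)) / 0.213201 = 0.624263 / 0.213201 = 2.928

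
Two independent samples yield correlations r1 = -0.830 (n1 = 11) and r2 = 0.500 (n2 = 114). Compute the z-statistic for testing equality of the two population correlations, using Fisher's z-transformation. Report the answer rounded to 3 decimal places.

-4.746

Fisher z-transforms: z1 = atanh(-0.830) = -1.188136, z2 = atanh(0.500) = 0.549306; difference d = -1.737442
Var(d) = 1/8 + 1/111 = 0.1250000 + 0.0090090 = 0.1340090
z = d/√Var(d) = -1.737442 / √0.1340090 = -1.737442 / 0.366072 = -4.746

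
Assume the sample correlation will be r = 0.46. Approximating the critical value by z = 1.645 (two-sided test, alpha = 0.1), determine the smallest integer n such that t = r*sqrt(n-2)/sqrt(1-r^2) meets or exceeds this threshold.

Need r·√(n−2)/√(1−r²) ≥ 1.645
√(n−2) ≥ 1.645·√(1−0.2116) / 0.46 = 1.645·0.887919 / 0.46 = 3.1753
n−2 ≥ 10.0825  ⇒  n ≥ 12.0825
Smallest integer n = 13

13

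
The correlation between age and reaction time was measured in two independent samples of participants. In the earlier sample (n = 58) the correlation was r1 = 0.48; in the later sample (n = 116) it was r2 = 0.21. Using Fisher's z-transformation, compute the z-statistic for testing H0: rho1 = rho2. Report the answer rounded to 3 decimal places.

1.884

z1 = atanh(0.48) = 0.522984,  z2 = atanh(0.21) = 0.213171
SE = √(1/(n1−3) + 1/(n2−3)) = √(1/55 + 1/113) = √(0.0181818 + 0.0088496) = √0.0270314 = 0.164412
z = (z1 − z2)/SE = (0.522984 − 0.213171) / 0.164412 = 0.309813 / 0.164412 = 1.884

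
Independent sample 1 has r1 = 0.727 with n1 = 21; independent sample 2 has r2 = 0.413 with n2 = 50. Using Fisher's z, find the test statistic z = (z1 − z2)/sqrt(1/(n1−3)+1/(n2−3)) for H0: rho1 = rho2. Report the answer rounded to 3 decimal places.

z1 = atanh(0.727) = 0.922335,  z2 = atanh(0.413) = 0.439223
SE = √(1/(n1−3) + 1/(n2−3)) = √(1/18 + 1/47) = √(0.0555556 + 0.0212766) = √0.0768322 = 0.277186
z = (z1 − z2)/SE = (0.922335 − 0.439223) / 0.277186 = 0.483112 / 0.277186 = 1.743

1.743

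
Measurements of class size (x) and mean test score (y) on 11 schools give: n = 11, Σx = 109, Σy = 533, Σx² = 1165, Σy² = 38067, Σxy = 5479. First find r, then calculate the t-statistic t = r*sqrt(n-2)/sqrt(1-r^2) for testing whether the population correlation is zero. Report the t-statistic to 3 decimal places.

S_xy = nΣxy − ΣxΣy = 11·5479 − 109·533 = 60269 − 58097 = 2172
S_xx = nΣx² − (Σx)² = 11·1165 − 109² = 12815 − 11881 = 934
S_yy = nΣy² − (Σy)² = 11·38067 − 533² = 418737 − 284089 = 134648
r = S_xy / √(S_xx·S_yy) = 2172 / √(934·134648) = 2172 / √125761232 = 2172 / 11214.3315 = 0.1937
t = r·√(n−2)/√(1−r²) = 0.1937·√9 / √(1−0.037520) = 0.581100 / 0.981061 = 0.592

0.592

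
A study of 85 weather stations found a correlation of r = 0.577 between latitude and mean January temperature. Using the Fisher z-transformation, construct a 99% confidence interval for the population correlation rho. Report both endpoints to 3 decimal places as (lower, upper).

(0.357, 0.736)

z_r = atanh(0.577) = 0.657954;  SE = 1/√(n−3) = 1/√82 = 0.110432
z-limits: 0.657954 ± 2.576·0.110432 = 0.657954 ± 0.284473 = [0.373481, 0.942427]
ρ-limits: (tanh 0.373481, tanh 0.942427) = (0.357, 0.736)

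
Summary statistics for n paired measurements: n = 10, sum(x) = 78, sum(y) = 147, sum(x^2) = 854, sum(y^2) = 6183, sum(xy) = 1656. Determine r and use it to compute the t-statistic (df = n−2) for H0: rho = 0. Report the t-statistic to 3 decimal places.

S_xy = nΣxy − ΣxΣy = 10·1656 − 78·147 = 16560 − 11466 = 5094
S_xx = nΣx² − (Σx)² = 10·854 − 78² = 8540 − 6084 = 2456
S_yy = nΣy² − (Σy)² = 10·6183 − 147² = 61830 − 21609 = 40221
r = S_xy / √(S_xx·S_yy) = 5094 / √(2456·40221) = 5094 / √98782776 = 5094 / 9938.9525 = 0.5125
t = r·√(n−2)/√(1−r²) = 0.5125·√8 / √(1−0.262656) = 1.449569 / 0.858687 = 1.688

1.688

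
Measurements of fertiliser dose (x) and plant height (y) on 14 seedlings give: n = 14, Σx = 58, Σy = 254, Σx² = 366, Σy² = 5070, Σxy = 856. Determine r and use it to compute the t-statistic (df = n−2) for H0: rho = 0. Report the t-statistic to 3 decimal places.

S_xy = nΣxy − ΣxΣy = 14·856 − 58·254 = 11984 − 14732 = -2748
S_xx = nΣx² − (Σx)² = 14·366 − 58² = 5124 − 3364 = 1760
S_yy = nΣy² − (Σy)² = 14·5070 − 254² = 70980 − 64516 = 6464
r = S_xy / √(S_xx·S_yy) = -2748 / √(1760·6464) = -2748 / √11376640 = -2748 / 3372.9275 = -0.8147
t = r·√(n−2)/√(1−r²) = -0.8147·√12 / √(1−0.663736) = -2.822204 / 0.579883 = -4.867

-4.867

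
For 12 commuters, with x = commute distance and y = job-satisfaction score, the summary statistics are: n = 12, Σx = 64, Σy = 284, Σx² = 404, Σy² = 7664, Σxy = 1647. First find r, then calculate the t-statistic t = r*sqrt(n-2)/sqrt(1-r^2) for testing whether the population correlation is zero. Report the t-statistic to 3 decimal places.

Numerator: nΣxy − (Σx)(Σy) = 12·1647 − (64)(284) = 1588
Denominator: √[(nΣx²−(Σx)²)(nΣy²−(Σy)²)]
  nΣx²−(Σx)² = 12·404 − 4096 = 752;  nΣy²−(Σy)² = 12·7664 − 80656 = 11312
  √(752·11312) = √8506624 = 2916.6117
r = 1588 / 2916.6117 = 0.5445
t = r·√(n−2)/√(1−r²) = 0.5445·√10 / √(1−0.296480) = 1.721860 / 0.838761 = 2.053

2.053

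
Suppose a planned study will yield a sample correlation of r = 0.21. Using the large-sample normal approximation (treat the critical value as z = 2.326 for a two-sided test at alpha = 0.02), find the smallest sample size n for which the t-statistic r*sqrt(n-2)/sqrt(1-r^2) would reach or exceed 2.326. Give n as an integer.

120

r√(n−2)/√(1−r²) ≥ 2.326  ⇔  n−2 ≥ (2.326)²·(1−r²)/r²
(1−r²)/r² = (1−0.0441)/0.0441 = 21.6757
n ≥ 2 + 5.410276·21.6757 = 2 + 117.2715 = 119.2715
⌈119.2715⌉ = 120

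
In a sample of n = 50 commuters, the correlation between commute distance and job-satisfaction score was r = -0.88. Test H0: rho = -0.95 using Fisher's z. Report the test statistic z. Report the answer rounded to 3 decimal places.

z_r = atanh(-0.88) = -1.375768,  z_0 = atanh(-0.95) = -1.831781
SE = 1/√(n−3) = 1/√47 = 0.145865
z = (z_r − z_0)/SE = (-1.375768 − (-1.831781)) / 0.145865 = 0.456013 / 0.145865 = 3.126

3.126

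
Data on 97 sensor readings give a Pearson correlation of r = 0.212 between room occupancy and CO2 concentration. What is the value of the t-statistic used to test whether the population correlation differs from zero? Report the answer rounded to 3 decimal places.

1 − r² = 1 − 0.044944 = 0.955056;  √(1−r²) = 0.977270
√(n−2) = √95 = 9.746794
t = r·√(n−2)/√(1−r²) = 0.212 · 9.746794 / 0.977270 = 2.114

2.114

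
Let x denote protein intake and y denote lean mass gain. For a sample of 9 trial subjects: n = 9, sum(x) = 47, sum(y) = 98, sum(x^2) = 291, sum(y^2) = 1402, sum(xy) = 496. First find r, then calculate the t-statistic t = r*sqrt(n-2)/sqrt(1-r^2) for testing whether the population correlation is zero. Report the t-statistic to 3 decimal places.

S_xy = nΣxy − ΣxΣy = 9·496 − 47·98 = 4464 − 4606 = -142
S_xx = nΣx² − (Σx)² = 9·291 − 47² = 2619 − 2209 = 410
S_yy = nΣy² − (Σy)² = 9·1402 − 98² = 12618 − 9604 = 3014
r = S_xy / √(S_xx·S_yy) = -142 / √(410·3014) = -142 / √1235740 = -142 / 1111.6384 = -0.1277
t = r·√(n−2)/√(1−r²) = -0.1277·√7 / √(1−0.016307) = -0.337862 / 0.991813 = -0.341

-0.341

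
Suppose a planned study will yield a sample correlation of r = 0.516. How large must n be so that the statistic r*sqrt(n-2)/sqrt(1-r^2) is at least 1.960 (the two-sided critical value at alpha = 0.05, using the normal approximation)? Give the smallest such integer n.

r√(n−2)/√(1−r²) ≥ 1.960  ⇔  n−2 ≥ (1.960)²·(1−r²)/r²
(1−r²)/r² = (1−0.266256)/0.266256 = 2.7558
n ≥ 2 + 3.8416·2.7558 = 2 + 10.5867 = 12.5867
⌈12.5867⌉ = 13

13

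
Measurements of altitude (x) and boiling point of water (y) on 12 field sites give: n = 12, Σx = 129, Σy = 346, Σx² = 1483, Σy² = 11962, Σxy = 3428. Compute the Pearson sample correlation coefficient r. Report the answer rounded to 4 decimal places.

-0.6668

Numerator: nΣxy − (Σx)(Σy) = 12·3428 − (129)(346) = -3498
Denominator: √[(nΣx²−(Σx)²)(nΣy²−(Σy)²)]
  nΣx²−(Σx)² = 12·1483 − 16641 = 1155;  nΣy²−(Σy)² = 12·11962 − 119716 = 23828
  √(1155·23828) = √27521340 = 5246.0785
r = -3498 / 5246.0785 = -0.6668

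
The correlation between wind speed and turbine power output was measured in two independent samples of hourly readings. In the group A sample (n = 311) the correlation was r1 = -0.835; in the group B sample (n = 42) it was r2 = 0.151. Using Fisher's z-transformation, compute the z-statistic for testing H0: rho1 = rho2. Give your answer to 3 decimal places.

z1 = atanh(-0.835) = -1.204427,  z2 = atanh(0.151) = 0.152164
SE = √(1/(n1−3) + 1/(n2−3)) = √(1/308 + 1/39) = √(0.0032468 + 0.0256410) = √0.0288878 = 0.169964
z = (z1 − z2)/SE = (-1.204427 − 0.152164) / 0.169964 = -1.356591 / 0.169964 = -7.982

-7.982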